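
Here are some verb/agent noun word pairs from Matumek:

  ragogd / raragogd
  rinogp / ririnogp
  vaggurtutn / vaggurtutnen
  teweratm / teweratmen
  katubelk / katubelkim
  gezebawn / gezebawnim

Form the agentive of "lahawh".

vaggurtutn and gezebawn both end in -n yet inflect differently (vaggurtutnen, gezebawnim), so the final letter is not what conditions the rule; the second-to-last letter is.
"lahawh" has second-to-last letter 'w'. The one such stem in the data (gezebawn → gezebawnim) adds -im, so the same rule applies.
The other patterns: stems whose second-to-last letter is 'g' repeat the first consonant+vowel as a prefix; stems whose second-to-last letter is 't' add -en.
So lahawh → lahawhim.

lahawhim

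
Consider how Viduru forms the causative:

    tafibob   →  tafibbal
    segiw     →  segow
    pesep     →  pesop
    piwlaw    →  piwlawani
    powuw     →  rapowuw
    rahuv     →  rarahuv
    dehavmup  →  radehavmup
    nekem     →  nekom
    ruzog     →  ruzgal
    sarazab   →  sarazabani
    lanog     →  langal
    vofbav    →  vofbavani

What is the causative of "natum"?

ranatum

powuw and piwlaw both end in -w yet inflect differently (rapowuw, piwlawani), so the final letter is not what conditions the rule; the last vowel is.
"natum" has last vowel 'u'. The stems whose last vowel is 'u' (rahuv → rarahuv, powuw → rapowuw, dehavmup → radehavmup) add the prefix ra-.
The other patterns: stems whose last vowel is 'o' delete the last vowel and add -al; stems whose last vowel is 'a' add -ani; stems whose last vowel is 'e' or 'i' change the last vowel to 'o'.
So natum → ranatum.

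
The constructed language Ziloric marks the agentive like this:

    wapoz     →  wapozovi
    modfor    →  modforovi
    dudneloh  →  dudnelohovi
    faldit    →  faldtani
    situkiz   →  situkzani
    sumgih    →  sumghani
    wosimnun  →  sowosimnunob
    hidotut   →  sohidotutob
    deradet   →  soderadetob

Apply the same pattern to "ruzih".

wapoz and situkiz both end in -z yet inflect differently (wapozovi, situkzani), so the final letter is not what conditions the rule; the last vowel is.
"ruzih" has last vowel 'i'. The stems whose last vowel is 'i' (faldit → faldtani, situkiz → situkzani, sumgih → sumghani) delete the last vowel and add -ani.
The other patterns: stems whose last vowel is 'o' add -ovi; stems whose last vowel is 'e' or 'u' add so- … -ob around the stem.
So ruzih → ruzhani.

ruzhani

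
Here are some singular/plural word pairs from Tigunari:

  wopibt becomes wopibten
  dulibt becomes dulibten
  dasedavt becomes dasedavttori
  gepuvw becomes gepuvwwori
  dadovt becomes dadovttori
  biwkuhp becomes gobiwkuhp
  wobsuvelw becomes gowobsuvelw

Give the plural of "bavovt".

bavovttori

"bavovt" has second-to-last letter 'v'. The stems whose second-to-last letter is 'v' (dasedavt → dasedavttori, gepuvw → gepuvwwori, dadovt → dadovttori) double the final consonant and add -ori.
The other patterns: stems whose second-to-last letter is 'b' add -en; stems whose second-to-last letter is 'h' or 'l' add the prefix go-.
So bavovt → bavovttori.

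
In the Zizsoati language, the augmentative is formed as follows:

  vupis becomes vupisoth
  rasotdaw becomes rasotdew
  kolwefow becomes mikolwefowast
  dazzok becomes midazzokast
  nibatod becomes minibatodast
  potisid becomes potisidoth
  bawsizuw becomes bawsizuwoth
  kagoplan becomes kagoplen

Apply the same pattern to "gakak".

kolwefow and rasotdaw both end in -w yet inflect differently (mikolwefowast, rasotdew), so the final letter is not what conditions the rule; the last vowel is.
"gakak" has last vowel 'a'. The stems whose last vowel is 'a' (kagoplan → kagoplen, rasotdaw → rasotdew) change the last vowel to 'e'.
So gakak → gakek.

gakek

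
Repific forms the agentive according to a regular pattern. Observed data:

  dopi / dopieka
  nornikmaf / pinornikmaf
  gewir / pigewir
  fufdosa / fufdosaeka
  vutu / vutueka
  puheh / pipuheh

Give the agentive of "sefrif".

"sefrif" ends in a consonant. The stems ending in a consonant (puheh → pipuheh, gewir → pigewir, nornikmaf → pinornikmaf) add the prefix pi-.
So sefrif → pisefrif.

pisefrif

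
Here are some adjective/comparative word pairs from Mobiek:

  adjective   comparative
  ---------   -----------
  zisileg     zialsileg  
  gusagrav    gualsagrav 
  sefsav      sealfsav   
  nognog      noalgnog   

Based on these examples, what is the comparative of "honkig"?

Every pair shown (zisileg → zialsileg, gusagrav → gualsagrav, sefsav → sealfsav, …) follows the same rule: insert -al- after the first vowel.
So honkig → hoalnkig.

hoalnkig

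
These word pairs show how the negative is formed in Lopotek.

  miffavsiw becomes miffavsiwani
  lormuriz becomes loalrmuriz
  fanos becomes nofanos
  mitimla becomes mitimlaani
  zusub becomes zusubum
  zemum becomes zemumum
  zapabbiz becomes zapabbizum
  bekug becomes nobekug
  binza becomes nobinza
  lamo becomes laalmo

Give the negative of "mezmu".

mezmuani

zapabbiz and lormuriz both end in -z yet inflect differently (zapabbizum, loalrmuriz), so the final letter is not what conditions the rule; the first letter is.
"mezmu" begins with m-. The stems beginning with m- (mitimla → mitimlaani, miffavsiw → miffavsiwani) add -ani.
So mezmu → mezmuani.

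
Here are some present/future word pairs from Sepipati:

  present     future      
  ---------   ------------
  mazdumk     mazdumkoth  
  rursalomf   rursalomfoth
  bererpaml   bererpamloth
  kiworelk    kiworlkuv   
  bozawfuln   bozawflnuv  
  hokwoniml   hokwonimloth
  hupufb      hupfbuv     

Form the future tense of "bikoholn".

mazdumk and kiworelk both end in -k yet inflect differently (mazdumkoth, kiworlkuv), so the final letter is not what conditions the rule; the second-to-last letter is.
"bikoholn" has second-to-last letter 'l'. The stems whose second-to-last letter is 'l' (kiworelk → kiworlkuv, bozawfuln → bozawflnuv) delete the last vowel and add -uv.
The other pattern: stems whose second-to-last letter is 'm' add -oth.
So bikoholn → bikohlnuv.

bikohlnuv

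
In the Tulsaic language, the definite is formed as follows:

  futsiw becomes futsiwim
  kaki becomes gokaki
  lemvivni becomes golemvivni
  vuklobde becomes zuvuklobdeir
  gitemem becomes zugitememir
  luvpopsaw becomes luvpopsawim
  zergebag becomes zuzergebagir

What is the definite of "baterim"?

zubaterimir

futsiw and kaki both have last vowel 'i' yet inflect differently (futsiwim, gokaki), so the last vowel is not what conditions the rule; the final letter is.
"baterim" ends in -m. The one such stem in the data (gitemem → zugitememir) adds zu- … -ir around the stem, so the same rule applies.
The other patterns: stems ending in -w add -im; stems ending in -i add the prefix go-.
So baterim → zubaterimir.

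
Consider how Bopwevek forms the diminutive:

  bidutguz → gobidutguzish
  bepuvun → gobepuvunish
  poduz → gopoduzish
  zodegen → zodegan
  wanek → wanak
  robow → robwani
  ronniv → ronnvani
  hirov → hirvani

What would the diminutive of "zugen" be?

zugan

bepuvun and zodegen both end in -n yet inflect differently (gobepuvunish, zodegan), so the final letter is not what conditions the rule; the last vowel is.
"zugen" has last vowel 'e'. The stems whose last vowel is 'e' (zodegen → zodegan, wanek → wanak) change the last vowel to 'a'.
So zugen → zugan.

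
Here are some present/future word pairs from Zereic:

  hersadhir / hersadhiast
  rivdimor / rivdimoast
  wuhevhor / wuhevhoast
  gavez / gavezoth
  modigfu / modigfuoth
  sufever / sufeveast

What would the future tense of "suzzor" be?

"suzzor" ends in -r. The stems ending in -r (sufever → sufeveast, rivdimor → rivdimoast, wuhevhor → wuhevhoast) drop the final letter and add -ast.
The other pattern: stems ending in -u or -z add -oth.
So suzzor → suzzoast.

suzzoast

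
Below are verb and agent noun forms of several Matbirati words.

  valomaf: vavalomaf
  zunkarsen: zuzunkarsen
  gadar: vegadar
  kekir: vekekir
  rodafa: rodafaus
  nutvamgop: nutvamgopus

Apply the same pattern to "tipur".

vetipur

valomaf and gadar both have last vowel 'a' yet inflect differently (vavalomaf, vegadar), so the last vowel is not what conditions the rule; the final letter is.
"tipur" ends in -r. The stems ending in -r (gadar → vegadar, kekir → vekekir) add the prefix ve-.
The other patterns: stems ending in -f or -n repeat the first consonant+vowel as a prefix; stems ending in -a or -p add -us.
So tipur → vetipur.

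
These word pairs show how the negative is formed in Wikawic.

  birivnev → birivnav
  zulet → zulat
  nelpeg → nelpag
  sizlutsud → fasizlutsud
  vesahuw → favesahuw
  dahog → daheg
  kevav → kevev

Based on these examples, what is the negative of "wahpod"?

wahped

"wahpod" has last vowel 'o'. The one such stem in the data (dahog → daheg) changes the last vowel to 'e' (as does kevav), so the same rule applies.
So wahpod → wahped.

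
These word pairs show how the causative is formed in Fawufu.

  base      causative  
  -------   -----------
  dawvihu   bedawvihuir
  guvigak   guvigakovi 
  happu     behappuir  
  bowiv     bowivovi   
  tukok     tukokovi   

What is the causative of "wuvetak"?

wuvetakovi

happu and tukok both have 2 vowels yet inflect differently (behappuir, tukokovi), so the number of vowels is not what conditions the rule; whether the stem ends in a vowel or a consonant is.
"wuvetak" ends in a consonant. The stems ending in a consonant (tukok → tukokovi, guvigak → guvigakovi, bowiv → bowivovi) add -ovi.
The other pattern: stems ending in a vowel add be- … -ir around the stem.
So wuvetak → wuvetakovi.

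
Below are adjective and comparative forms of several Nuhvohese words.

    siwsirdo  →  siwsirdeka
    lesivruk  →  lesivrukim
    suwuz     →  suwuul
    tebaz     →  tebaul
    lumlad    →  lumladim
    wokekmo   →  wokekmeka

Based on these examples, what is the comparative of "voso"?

"voso" ends in -o. The stems ending in -o (siwsirdo → siwsirdeka, wokekmo → wokekmeka) drop the final letter and add -eka.
The other patterns: stems ending in -z drop the final letter and add -ul; stems ending in -d or -k add -im.
So voso → voseka.

voseka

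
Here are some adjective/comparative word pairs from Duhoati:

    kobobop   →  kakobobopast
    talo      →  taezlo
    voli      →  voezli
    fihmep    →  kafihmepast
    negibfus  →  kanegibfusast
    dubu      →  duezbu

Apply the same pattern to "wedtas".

kawedtasast

"wedtas" ends in a consonant. The stems ending in a consonant (kobobop → kakobobopast, negibfus → kanegibfusast, fihmep → kafihmepast) add ka- … -ast around the stem.
The other pattern: stems ending in a vowel insert -ez- after the first vowel.
So wedtas → kawedtasast.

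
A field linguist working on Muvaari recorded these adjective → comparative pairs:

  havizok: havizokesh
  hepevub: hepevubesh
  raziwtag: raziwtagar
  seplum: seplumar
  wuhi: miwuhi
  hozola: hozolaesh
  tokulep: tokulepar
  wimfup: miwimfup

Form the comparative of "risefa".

wimfup and tokulep both end in -p yet inflect differently (miwimfup, tokulepar), so the final letter is not what conditions the rule; the first letter is.
"risefa" begins with r-. The one such stem in the data (raziwtag → raziwtagar) adds -ar, so the same rule applies.
The other patterns: stems beginning with h- add -esh; stems beginning with w- add the prefix mi-.
So risefa → risefaar.

risefaar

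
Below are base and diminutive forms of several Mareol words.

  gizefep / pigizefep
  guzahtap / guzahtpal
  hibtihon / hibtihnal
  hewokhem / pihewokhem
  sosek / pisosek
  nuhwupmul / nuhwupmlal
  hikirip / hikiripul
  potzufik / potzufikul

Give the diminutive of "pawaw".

hikirip and gizefep both end in -p yet inflect differently (hikiripul, pigizefep), so the final letter is not what conditions the rule; the last vowel is.
"pawaw" has last vowel 'a'. The one such stem in the data (guzahtap → guzahtpal) deletes the last vowel and adds -al (as do hibtihon, nuhwupmul), so the same rule applies.
So pawaw → pawwal.

pawwal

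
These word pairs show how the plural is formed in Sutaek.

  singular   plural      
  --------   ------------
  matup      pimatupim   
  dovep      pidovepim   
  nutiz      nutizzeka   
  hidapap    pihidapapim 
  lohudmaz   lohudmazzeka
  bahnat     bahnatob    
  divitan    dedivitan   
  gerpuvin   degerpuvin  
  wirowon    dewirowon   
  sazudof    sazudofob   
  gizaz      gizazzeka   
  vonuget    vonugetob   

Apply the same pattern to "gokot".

gokotob

divitan and lohudmaz both have last vowel 'a' yet inflect differently (dedivitan, lohudmazzeka), so the last vowel is not what conditions the rule; the final letter is.
"gokot" ends in -t. The stems ending in -t (bahnat → bahnatob, vonuget → vonugetob) add -ob.
The other patterns: stems ending in -n add the prefix de-; stems ending in -z double the final consonant and add -eka; stems ending in -p add pi- … -im around the stem.
So gokot → gokotob.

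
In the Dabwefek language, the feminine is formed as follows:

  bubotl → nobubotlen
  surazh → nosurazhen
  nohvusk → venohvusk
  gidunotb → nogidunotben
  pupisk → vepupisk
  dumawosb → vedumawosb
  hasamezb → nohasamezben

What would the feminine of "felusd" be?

dumawosb and gidunotb both end in -b yet inflect differently (vedumawosb, nogidunotben), so the final letter is not what conditions the rule; the second-to-last letter is.
"felusd" has second-to-last letter 's'. The stems whose second-to-last letter is 's' (pupisk → vepupisk, nohvusk → venohvusk, dumawosb → vedumawosb) add the prefix ve-.
So felusd → vefelusd.

vefelusd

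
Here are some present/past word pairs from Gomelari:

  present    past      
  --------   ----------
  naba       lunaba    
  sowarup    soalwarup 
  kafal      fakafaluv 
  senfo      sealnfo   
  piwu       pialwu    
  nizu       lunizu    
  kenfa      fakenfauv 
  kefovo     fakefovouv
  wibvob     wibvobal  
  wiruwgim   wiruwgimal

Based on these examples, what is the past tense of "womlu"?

naba and kenfa both end in -a yet inflect differently (lunaba, fakenfauv), so the final letter is not what conditions the rule; the first letter is.
"womlu" begins with w-. The stems beginning with w- (wiruwgim → wiruwgimal, wibvob → wibvobal) add -al.
The other patterns: stems beginning with n- add the prefix lu-; stems beginning with k- add fa- … -uv around the stem; stems beginning with p- or s- insert -al- after the first vowel.
So womlu → womlual.

womlual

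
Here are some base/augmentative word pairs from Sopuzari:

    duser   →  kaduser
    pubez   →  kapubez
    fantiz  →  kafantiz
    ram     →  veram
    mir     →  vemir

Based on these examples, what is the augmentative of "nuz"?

venuz

duser and mir both end in -r yet inflect differently (kaduser, vemir), so the final letter is not what conditions the rule; the number of vowels is.
"nuz" has 1 vowel. The stems with 1 vowel (ram → veram, mir → vemir) add the prefix ve-.
The other pattern: stems with 2 vowels add the prefix ka-.
So nuz → venuz.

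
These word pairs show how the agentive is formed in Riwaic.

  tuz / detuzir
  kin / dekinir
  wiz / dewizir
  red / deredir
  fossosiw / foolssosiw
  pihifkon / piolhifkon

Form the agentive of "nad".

denadir

pihifkon and kin both end in -n yet inflect differently (piolhifkon, dekinir), so the final letter is not what conditions the rule; the number of vowels is.
"nad" has 1 vowel. The stems with 1 vowel (red → deredir, tuz → detuzir, kin → dekinir) add de- … -ir around the stem.
The other pattern: stems with 3 vowels insert -ol- after the first vowel.
So nad → denadir.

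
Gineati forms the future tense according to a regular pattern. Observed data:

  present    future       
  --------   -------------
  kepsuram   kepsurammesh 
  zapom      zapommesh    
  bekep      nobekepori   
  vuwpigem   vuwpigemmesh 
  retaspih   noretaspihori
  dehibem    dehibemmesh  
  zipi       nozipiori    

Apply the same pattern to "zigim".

"zigim" ends in -m. The stems ending in -m (vuwpigem → vuwpigemmesh, kepsuram → kepsurammesh, dehibem → dehibemmesh) double the final consonant and add -esh.
So zigim → zigimmesh.

zigimmesh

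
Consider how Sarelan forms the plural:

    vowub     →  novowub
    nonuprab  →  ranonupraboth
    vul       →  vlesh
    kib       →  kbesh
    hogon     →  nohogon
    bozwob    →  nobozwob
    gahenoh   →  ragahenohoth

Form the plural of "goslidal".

kib and bozwob both end in -b yet inflect differently (kbesh, nobozwob), so the final letter is not what conditions the rule; the number of vowels is.
"goslidal" has 3 vowels. The stems with 3 vowels (gahenoh → ragahenohoth, nonuprab → ranonupraboth) add ra- … -oth around the stem.
So goslidal → ragoslidaloth.

ragoslidaloth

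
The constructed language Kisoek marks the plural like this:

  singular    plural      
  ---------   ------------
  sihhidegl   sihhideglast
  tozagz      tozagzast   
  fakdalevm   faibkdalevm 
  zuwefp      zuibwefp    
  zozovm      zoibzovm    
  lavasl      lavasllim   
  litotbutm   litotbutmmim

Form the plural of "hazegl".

sihhidegl and lavasl both end in -l yet inflect differently (sihhideglast, lavasllim), so the final letter is not what conditions the rule; the second-to-last letter is.
"hazegl" has second-to-last letter 'g'. The stems whose second-to-last letter is 'g' (sihhidegl → sihhideglast, tozagz → tozagzast) add -ast.
The other patterns: stems whose second-to-last letter is 'f' or 'v' insert -ib- after the first vowel; stems whose second-to-last letter is 's' or 't' double the final consonant and add -im.
So hazegl → hazeglast.

hazeglast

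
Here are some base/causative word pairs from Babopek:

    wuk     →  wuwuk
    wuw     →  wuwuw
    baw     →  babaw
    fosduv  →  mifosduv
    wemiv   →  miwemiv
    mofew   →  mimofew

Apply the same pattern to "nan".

nanan

wuw and mofew both end in -w yet inflect differently (wuwuw, mimofew), so the final letter is not what conditions the rule; the number of vowels is.
"nan" has 1 vowel. The stems with 1 vowel (wuk → wuwuk, wuw → wuwuw, baw → babaw) repeat the first consonant+vowel as a prefix.
So nan → nanan.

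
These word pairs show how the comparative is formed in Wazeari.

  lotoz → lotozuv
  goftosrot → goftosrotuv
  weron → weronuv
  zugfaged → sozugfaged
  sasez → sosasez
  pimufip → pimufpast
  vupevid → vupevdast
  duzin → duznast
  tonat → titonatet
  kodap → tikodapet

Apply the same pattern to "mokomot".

mokomotuv

lotoz and sasez both end in -z yet inflect differently (lotozuv, sosasez), so the final letter is not what conditions the rule; the last vowel is.
"mokomot" has last vowel 'o'. The stems whose last vowel is 'o' (lotoz → lotozuv, goftosrot → goftosrotuv, weron → weronuv) add -uv.
So mokomot → mokomotuv.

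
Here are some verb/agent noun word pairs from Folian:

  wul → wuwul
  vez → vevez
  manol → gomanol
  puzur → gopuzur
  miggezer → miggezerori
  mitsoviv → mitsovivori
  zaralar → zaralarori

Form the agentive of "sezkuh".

"sezkuh" has 2 vowels. The stems with 2 vowels (manol → gomanol, puzur → gopuzur) add the prefix go-.
The other patterns: stems with 1 vowel repeat the first consonant+vowel as a prefix; stems with 3 vowels add -ori.
So sezkuh → gosezkuh.

gosezkuh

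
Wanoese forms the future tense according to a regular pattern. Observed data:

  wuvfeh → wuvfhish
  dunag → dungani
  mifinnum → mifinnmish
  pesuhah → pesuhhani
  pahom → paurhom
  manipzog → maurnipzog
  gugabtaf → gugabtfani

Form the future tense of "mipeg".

"mipeg" has last vowel 'e'. The one such stem in the data (wuvfeh → wuvfhish) deletes the last vowel and adds -ish (as does mifinnum), so the same rule applies.
The other patterns: stems whose last vowel is 'o' insert -ur- after the first vowel; stems whose last vowel is 'a' delete the last vowel and add -ani.
So mipeg → mipgish.

mipgish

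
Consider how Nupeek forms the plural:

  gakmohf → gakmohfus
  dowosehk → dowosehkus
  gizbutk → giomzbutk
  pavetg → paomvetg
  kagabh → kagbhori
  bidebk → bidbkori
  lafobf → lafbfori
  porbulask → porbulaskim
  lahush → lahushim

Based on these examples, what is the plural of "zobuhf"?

dowosehk and gizbutk both end in -k yet inflect differently (dowosehkus, giomzbutk), so the final letter is not what conditions the rule; the second-to-last letter is.
"zobuhf" has second-to-last letter 'h'. The stems whose second-to-last letter is 'h' (gakmohf → gakmohfus, dowosehk → dowosehkus) add -us.
So zobuhf → zobuhfus.

zobuhfus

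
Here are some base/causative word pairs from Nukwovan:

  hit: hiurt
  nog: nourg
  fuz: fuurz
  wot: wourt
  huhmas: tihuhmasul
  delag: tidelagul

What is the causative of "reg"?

reurg

nog and delag both end in -g yet inflect differently (nourg, tidelagul), so the final letter is not what conditions the rule; the number of vowels is.
"reg" has 1 vowel. The stems with 1 vowel (hit → hiurt, nog → nourg, fuz → fuurz) insert -ur- after the first vowel.
So reg → reurg.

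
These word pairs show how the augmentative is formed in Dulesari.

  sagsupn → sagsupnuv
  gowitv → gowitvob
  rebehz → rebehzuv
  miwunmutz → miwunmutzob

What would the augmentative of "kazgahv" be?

kazgahvuv

miwunmutz and rebehz both end in -z yet inflect differently (miwunmutzob, rebehzuv), so the final letter is not what conditions the rule; the second-to-last letter is.
"kazgahv" has second-to-last letter 'h'. The one such stem in the data (rebehz → rebehzuv) adds -uv, so the same rule applies.
So kazgahv → kazgahvuv.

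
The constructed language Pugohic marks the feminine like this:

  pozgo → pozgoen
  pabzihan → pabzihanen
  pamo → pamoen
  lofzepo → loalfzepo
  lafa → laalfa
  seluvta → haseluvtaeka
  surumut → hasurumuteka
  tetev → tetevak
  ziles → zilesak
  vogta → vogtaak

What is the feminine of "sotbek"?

pozgo and lofzepo both end in -o yet inflect differently (pozgoen, loalfzepo), so the final letter is not what conditions the rule; the first letter is.
"sotbek" begins with s-. The stems beginning with s- (seluvta → haseluvtaeka, surumut → hasurumuteka) add ha- … -eka around the stem.
The other patterns: stems beginning with p- add -en; stems beginning with l- insert -al- after the first vowel; stems beginning with t-, v- or z- add -ak.
So sotbek → hasotbekeka.

hasotbekeka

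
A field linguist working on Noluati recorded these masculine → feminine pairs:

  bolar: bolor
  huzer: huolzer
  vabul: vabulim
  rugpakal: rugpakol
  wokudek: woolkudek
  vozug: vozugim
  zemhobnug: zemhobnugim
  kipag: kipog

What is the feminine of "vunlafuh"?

vunlafuhim

zemhobnug and kipag both end in -g yet inflect differently (zemhobnugim, kipog), so the final letter is not what conditions the rule; the last vowel is.
"vunlafuh" has last vowel 'u'. The stems whose last vowel is 'u' (zemhobnug → zemhobnugim, vozug → vozugim, vabul → vabulim) add -im.
The other patterns: stems whose last vowel is 'a' change the last vowel to 'o'; stems whose last vowel is 'e' insert -ol- after the first vowel.
So vunlafuh → vunlafuhim.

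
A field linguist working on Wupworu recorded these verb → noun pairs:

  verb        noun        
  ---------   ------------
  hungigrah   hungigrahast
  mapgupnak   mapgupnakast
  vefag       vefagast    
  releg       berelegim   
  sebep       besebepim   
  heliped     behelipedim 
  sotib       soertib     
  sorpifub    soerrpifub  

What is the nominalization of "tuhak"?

tuhakast

"tuhak" has last vowel 'a'. The stems whose last vowel is 'a' (hungigrah → hungigrahast, mapgupnak → mapgupnakast, vefag → vefagast) add -ast.
The other patterns: stems whose last vowel is 'e' add be- … -im around the stem; stems whose last vowel is 'i' or 'u' insert -er- after the first vowel.
So tuhak → tuhakast.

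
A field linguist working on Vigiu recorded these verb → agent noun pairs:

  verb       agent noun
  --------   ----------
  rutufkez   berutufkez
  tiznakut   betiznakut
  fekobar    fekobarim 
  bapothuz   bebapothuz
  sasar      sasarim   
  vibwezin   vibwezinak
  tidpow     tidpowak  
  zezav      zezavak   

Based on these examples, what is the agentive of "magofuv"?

sasar and zezav both have last vowel 'a' yet inflect differently (sasarim, zezavak), so the last vowel is not what conditions the rule; the final letter is.
"magofuv" ends in -v. The one such stem in the data (zezav → zezavak) adds -ak, so the same rule applies.
So magofuv → magofuvak.

magofuvak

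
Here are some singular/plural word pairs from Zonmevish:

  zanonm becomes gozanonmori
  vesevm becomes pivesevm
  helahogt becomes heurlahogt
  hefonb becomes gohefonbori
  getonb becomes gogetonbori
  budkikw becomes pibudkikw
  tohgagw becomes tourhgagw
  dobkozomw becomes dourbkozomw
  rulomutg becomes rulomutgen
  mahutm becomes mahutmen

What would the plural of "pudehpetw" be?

"pudehpetw" has second-to-last letter 't'. The stems whose second-to-last letter is 't' (rulomutg → rulomutgen, mahutm → mahutmen) add -en.
So pudehpetw → pudehpetwen.

pudehpetwen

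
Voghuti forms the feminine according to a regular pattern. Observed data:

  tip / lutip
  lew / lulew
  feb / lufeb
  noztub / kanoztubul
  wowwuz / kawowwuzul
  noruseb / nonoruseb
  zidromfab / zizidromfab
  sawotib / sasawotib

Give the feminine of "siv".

"siv" has 1 vowel. The stems with 1 vowel (tip → lutip, lew → lulew, feb → lufeb) add the prefix lu-.
The other patterns: stems with 2 vowels add ka- … -ul around the stem; stems with 3 vowels repeat the first consonant+vowel as a prefix.
So siv → lusiv.

lusiv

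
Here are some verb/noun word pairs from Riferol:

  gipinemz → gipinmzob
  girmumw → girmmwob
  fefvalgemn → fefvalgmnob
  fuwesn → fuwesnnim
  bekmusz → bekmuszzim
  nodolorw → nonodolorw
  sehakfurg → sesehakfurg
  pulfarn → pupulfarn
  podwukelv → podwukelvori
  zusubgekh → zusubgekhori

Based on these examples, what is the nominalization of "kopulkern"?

fefvalgemn and fuwesn both end in -n yet inflect differently (fefvalgmnob, fuwesnnim), so the final letter is not what conditions the rule; the second-to-last letter is.
"kopulkern" has second-to-last letter 'r'. The stems whose second-to-last letter is 'r' (nodolorw → nonodolorw, sehakfurg → sesehakfurg, pulfarn → pupulfarn) repeat the first consonant+vowel as a prefix.
The other patterns: stems whose second-to-last letter is 'm' delete the last vowel and add -ob; stems whose second-to-last letter is 's' double the final consonant and add -im; stems whose second-to-last letter is 'k' or 'l' add -ori.
So kopulkern → kokopulkern.

kokopulkern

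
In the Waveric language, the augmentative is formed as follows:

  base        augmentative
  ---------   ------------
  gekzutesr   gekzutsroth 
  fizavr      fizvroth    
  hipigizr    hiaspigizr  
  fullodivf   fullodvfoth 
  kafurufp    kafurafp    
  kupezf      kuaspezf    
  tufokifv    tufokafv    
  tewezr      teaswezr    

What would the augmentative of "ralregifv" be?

ralregafv

"ralregifv" has second-to-last letter 'f'. The stems whose second-to-last letter is 'f' (kafurufp → kafurafp, tufokifv → tufokafv) change the last vowel to 'a'.
So ralregifv → ralregafv.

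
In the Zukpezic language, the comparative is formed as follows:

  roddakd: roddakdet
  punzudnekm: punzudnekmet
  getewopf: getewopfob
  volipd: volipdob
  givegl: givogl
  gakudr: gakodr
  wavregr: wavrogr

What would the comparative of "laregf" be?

roddakd and volipd both end in -d yet inflect differently (roddakdet, volipdob), so the final letter is not what conditions the rule; the second-to-last letter is.
"laregf" has second-to-last letter 'g'. The stems whose second-to-last letter is 'g' (givegl → givogl, wavregr → wavrogr) change the last vowel to 'o'.
The other patterns: stems whose second-to-last letter is 'k' add -et; stems whose second-to-last letter is 'p' add -ob.
So laregf → larogf.

larogf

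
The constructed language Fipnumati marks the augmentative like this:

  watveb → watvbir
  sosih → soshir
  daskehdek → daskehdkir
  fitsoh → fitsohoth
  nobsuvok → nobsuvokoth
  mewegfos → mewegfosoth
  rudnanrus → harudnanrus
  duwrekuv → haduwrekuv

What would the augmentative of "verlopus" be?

haverlopus

sosih and fitsoh both end in -h yet inflect differently (soshir, fitsohoth), so the final letter is not what conditions the rule; the last vowel is.
"verlopus" has last vowel 'u'. The stems whose last vowel is 'u' (rudnanrus → harudnanrus, duwrekuv → haduwrekuv) add the prefix ha-.
So verlopus → haverlopus.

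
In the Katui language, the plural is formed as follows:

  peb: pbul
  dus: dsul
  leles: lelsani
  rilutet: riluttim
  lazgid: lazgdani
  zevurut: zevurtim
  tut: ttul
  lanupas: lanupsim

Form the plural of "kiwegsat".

kiwegstim

dus and leles both end in -s yet inflect differently (dsul, lelsani), so the final letter is not what conditions the rule; the number of vowels is.
"kiwegsat" has 3 vowels. The stems with 3 vowels (rilutet → riluttim, lanupas → lanupsim, zevurut → zevurtim) delete the last vowel and add -im.
So kiwegsat → kiwegstim.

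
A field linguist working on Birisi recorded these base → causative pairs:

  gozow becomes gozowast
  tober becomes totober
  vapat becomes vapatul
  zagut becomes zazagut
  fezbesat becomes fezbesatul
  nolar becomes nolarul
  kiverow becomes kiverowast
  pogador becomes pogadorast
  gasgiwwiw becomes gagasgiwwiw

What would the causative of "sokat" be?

nolar and pogador both end in -r yet inflect differently (nolarul, pogadorast), so the final letter is not what conditions the rule; the last vowel is.
"sokat" has last vowel 'a'. The stems whose last vowel is 'a' (nolar → nolarul, fezbesat → fezbesatul, vapat → vapatul) add -ul.
So sokat → sokatul.

sokatul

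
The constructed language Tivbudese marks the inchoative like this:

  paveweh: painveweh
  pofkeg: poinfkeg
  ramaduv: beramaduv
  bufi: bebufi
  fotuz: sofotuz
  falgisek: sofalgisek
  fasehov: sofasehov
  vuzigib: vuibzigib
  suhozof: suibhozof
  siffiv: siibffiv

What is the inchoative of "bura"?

bebura

ramaduv and fasehov both end in -v yet inflect differently (beramaduv, sofasehov), so the final letter is not what conditions the rule; the first letter is.
"bura" begins with b-. The one such stem in the data (bufi → bebufi) adds the prefix be-, so the same rule applies.
So bura → bebura.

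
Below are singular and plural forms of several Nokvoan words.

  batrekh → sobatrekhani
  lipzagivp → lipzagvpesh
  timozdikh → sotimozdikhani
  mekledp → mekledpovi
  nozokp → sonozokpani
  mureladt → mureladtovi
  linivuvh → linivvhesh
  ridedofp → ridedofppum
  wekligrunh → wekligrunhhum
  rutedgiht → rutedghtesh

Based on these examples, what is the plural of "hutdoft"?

"hutdoft" has second-to-last letter 'f'. The one such stem in the data (ridedofp → ridedofppum) doubles the final consonant and adds -um (as does wekligrunh), so the same rule applies.
The other patterns: stems whose second-to-last letter is 'd' add -ovi; stems whose second-to-last letter is 'k' add so- … -ani around the stem; stems whose second-to-last letter is 'h' or 'v' delete the last vowel and add -esh.
So hutdoft → hutdofttum.

hutdofttum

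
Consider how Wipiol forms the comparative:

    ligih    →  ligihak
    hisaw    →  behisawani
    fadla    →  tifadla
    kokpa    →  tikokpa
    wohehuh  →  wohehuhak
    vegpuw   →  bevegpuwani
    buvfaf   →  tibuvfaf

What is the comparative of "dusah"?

vegpuw and wohehuh both have last vowel 'u' yet inflect differently (bevegpuwani, wohehuhak), so the last vowel is not what conditions the rule; the final letter is.
"dusah" ends in -h. The stems ending in -h (wohehuh → wohehuhak, ligih → ligihak) add -ak.
So dusah → dusahak.

dusahak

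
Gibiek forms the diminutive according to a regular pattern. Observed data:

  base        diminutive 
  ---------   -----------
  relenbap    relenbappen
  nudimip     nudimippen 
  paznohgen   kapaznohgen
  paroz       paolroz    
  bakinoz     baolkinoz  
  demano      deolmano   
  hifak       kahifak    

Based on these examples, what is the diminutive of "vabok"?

relenbap and hifak both have last vowel 'a' yet inflect differently (relenbappen, kahifak), so the last vowel is not what conditions the rule; the final letter is.
"vabok" ends in -k. The one such stem in the data (hifak → kahifak) adds the prefix ka-, so the same rule applies.
The other patterns: stems ending in -p double the final consonant and add -en; stems ending in -o or -z insert -ol- after the first vowel.
So vabok → kavabok.

kavabok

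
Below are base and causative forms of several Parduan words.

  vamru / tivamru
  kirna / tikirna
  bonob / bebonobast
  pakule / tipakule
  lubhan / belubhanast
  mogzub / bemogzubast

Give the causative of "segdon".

besegdonast

kirna and lubhan both have last vowel 'a' yet inflect differently (tikirna, belubhanast), so the last vowel is not what conditions the rule; whether the stem ends in a vowel or a consonant is.
"segdon" ends in a consonant. The stems ending in a consonant (bonob → bebonobast, lubhan → belubhanast, mogzub → bemogzubast) add be- … -ast around the stem.
The other pattern: stems ending in a vowel add the prefix ti-.
So segdon → besegdonast.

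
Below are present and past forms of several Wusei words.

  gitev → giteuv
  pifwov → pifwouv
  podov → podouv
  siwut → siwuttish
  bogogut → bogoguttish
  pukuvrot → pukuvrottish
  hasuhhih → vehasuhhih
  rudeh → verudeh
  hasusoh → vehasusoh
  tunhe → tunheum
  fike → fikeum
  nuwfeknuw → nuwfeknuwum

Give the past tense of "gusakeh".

pifwov and pukuvrot both have last vowel 'o' yet inflect differently (pifwouv, pukuvrottish), so the last vowel is not what conditions the rule; the final letter is.
"gusakeh" ends in -h. The stems ending in -h (hasuhhih → vehasuhhih, rudeh → verudeh, hasusoh → vehasusoh) add the prefix ve-.
So gusakeh → vegusakeh.

vegusakeh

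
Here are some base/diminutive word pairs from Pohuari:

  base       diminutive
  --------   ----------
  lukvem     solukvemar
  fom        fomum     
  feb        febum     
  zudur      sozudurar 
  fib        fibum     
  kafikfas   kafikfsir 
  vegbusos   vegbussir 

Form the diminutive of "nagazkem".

nagazkmir

"nagazkem" has 3 vowels. The stems with 3 vowels (vegbusos → vegbussir, kafikfas → kafikfsir) delete the last vowel and add -ir.
The other patterns: stems with 1 vowel add -um; stems with 2 vowels add so- … -ar around the stem.
So nagazkem → nagazkmir.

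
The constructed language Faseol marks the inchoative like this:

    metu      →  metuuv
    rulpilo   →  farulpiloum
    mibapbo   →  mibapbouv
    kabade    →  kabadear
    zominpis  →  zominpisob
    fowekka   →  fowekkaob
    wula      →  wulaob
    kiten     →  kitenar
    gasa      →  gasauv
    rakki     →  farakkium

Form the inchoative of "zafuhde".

zafuhdeob

rulpilo and mibapbo both end in -o yet inflect differently (farulpiloum, mibapbouv), so the final letter is not what conditions the rule; the first letter is.
"zafuhde" begins with z-. The one such stem in the data (zominpis → zominpisob) adds -ob, so the same rule applies.
The other patterns: stems beginning with k- add -ar; stems beginning with r- add fa- … -um around the stem; stems beginning with g- or m- add -uv.
So zafuhde → zafuhdeob.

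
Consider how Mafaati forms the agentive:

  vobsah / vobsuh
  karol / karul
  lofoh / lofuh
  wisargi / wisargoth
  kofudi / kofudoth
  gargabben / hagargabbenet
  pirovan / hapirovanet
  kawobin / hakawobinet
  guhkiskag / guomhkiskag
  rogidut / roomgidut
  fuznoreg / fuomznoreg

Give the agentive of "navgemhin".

hanavgemhinet

vobsah and pirovan both have last vowel 'a' yet inflect differently (vobsuh, hapirovanet), so the last vowel is not what conditions the rule; the final letter is.
"navgemhin" ends in -n. The stems ending in -n (gargabben → hagargabbenet, pirovan → hapirovanet, kawobin → hakawobinet) add ha- … -et around the stem.
The other patterns: stems ending in -h or -l change the last vowel to 'u'; stems ending in -i drop the final letter and add -oth; stems ending in -g or -t insert -om- after the first vowel.
So navgemhin → hanavgemhinet.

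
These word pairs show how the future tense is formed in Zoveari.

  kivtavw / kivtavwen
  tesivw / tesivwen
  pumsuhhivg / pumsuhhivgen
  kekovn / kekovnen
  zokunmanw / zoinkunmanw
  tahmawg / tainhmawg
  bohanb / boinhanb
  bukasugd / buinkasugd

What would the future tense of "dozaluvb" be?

"dozaluvb" has second-to-last letter 'v'. The stems whose second-to-last letter is 'v' (kivtavw → kivtavwen, tesivw → tesivwen, pumsuhhivg → pumsuhhivgen) add -en.
So dozaluvb → dozaluvben.

dozaluvben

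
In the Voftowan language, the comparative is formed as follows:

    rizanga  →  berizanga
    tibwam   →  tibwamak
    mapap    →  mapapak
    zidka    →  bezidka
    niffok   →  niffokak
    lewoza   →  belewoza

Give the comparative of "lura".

belura

rizanga and mapap both have last vowel 'a' yet inflect differently (berizanga, mapapak), so the last vowel is not what conditions the rule; whether the stem ends in a vowel or a consonant is.
"lura" ends in a vowel. The stems ending in a vowel (rizanga → berizanga, lewoza → belewoza, zidka → bezidka) add the prefix be-.
So lura → belura.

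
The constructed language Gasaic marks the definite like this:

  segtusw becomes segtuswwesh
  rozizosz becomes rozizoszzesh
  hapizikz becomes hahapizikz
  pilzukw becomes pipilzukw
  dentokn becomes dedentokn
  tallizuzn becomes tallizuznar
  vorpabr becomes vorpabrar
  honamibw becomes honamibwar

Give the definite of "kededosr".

"kededosr" has second-to-last letter 's'. The stems whose second-to-last letter is 's' (segtusw → segtuswwesh, rozizosz → rozizoszzesh) double the final consonant and add -esh.
So kededosr → kededosrresh.

kededosrresh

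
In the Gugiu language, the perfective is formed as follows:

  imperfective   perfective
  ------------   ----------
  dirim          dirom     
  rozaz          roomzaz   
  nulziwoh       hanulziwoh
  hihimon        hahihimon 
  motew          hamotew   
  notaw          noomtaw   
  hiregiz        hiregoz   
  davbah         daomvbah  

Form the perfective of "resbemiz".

hiregiz and rozaz both end in -z yet inflect differently (hiregoz, roomzaz), so the final letter is not what conditions the rule; the last vowel is.
"resbemiz" has last vowel 'i'. The stems whose last vowel is 'i' (hiregiz → hiregoz, dirim → dirom) change the last vowel to 'o'.
The other patterns: stems whose last vowel is 'a' insert -om- after the first vowel; stems whose last vowel is 'e' or 'o' add the prefix ha-.
So resbemiz → resbemoz.

resbemoz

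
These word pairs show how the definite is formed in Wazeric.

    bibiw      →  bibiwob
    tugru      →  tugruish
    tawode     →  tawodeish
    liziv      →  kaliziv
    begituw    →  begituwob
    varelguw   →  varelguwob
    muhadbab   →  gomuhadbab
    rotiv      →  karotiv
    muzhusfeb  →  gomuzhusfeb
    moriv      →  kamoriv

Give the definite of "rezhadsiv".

karezhadsiv

liziv and bibiw both have last vowel 'i' yet inflect differently (kaliziv, bibiwob), so the last vowel is not what conditions the rule; the final letter is.
"rezhadsiv" ends in -v. The stems ending in -v (liziv → kaliziv, moriv → kamoriv, rotiv → karotiv) add the prefix ka-.
So rezhadsiv → karezhadsiv.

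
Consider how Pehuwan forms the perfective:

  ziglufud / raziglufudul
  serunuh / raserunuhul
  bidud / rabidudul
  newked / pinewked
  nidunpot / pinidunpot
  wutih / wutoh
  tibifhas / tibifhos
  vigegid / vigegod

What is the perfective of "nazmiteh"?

pinazmiteh

"nazmiteh" has last vowel 'e'. The one such stem in the data (newked → pinewked) adds the prefix pi-, so the same rule applies.
The other patterns: stems whose last vowel is 'u' add ra- … -ul around the stem; stems whose last vowel is 'a' or 'i' change the last vowel to 'o'.
So nazmiteh → pinazmiteh.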